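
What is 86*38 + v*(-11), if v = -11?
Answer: 3389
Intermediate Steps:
86*38 + v*(-11) = 86*38 - 11*(-11) = 3268 + 121 = 3389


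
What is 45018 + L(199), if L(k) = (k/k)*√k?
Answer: 45018 + √199 ≈ 45032.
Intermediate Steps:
L(k) = √k (L(k) = 1*√k = √k)
45018 + L(199) = 45018 + √199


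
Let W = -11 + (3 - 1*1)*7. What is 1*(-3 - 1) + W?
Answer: -1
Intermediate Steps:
W = 3 (W = -11 + (3 - 1)*7 = -11 + 2*7 = -11 + 14 = 3)
1*(-3 - 1) + W = 1*(-3 - 1) + 3 = 1*(-4) + 3 = -4 + 3 = -1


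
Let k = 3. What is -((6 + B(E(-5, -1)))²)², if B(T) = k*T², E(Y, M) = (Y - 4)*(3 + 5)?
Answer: -58588862814260496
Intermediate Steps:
E(Y, M) = -32 + 8*Y (E(Y, M) = (-4 + Y)*8 = -32 + 8*Y)
B(T) = 3*T²
-((6 + B(E(-5, -1)))²)² = -((6 + 3*(-32 + 8*(-5))²)²)² = -((6 + 3*(-32 - 40)²)²)² = -((6 + 3*(-72)²)²)² = -((6 + 3*5184)²)² = -((6 + 15552)²)² = -(15558²)² = -1*242051364² = -1*58588862814260496 = -58588862814260496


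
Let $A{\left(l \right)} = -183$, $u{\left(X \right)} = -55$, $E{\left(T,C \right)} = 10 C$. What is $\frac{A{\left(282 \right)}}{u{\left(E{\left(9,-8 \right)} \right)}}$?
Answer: $\frac{183}{55} \approx 3.3273$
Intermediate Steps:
$\frac{A{\left(282 \right)}}{u{\left(E{\left(9,-8 \right)} \right)}} = - \frac{183}{-55} = \left(-183\right) \left(- \frac{1}{55}\right) = \frac{183}{55}$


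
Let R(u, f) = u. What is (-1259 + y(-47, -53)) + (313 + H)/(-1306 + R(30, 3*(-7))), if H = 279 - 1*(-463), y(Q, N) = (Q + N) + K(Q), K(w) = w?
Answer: -1795111/1276 ≈ -1406.8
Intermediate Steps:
y(Q, N) = N + 2*Q (y(Q, N) = (Q + N) + Q = (N + Q) + Q = N + 2*Q)
H = 742 (H = 279 + 463 = 742)
(-1259 + y(-47, -53)) + (313 + H)/(-1306 + R(30, 3*(-7))) = (-1259 + (-53 + 2*(-47))) + (313 + 742)/(-1306 + 30) = (-1259 + (-53 - 94)) + 1055/(-1276) = (-1259 - 147) + 1055*(-1/1276) = -1406 - 1055/1276 = -1795111/1276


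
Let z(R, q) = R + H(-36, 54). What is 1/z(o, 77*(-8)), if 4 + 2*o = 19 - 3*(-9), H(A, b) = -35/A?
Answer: 36/791 ≈ 0.045512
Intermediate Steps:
o = 21 (o = -2 + (19 - 3*(-9))/2 = -2 + (19 + 27)/2 = -2 + (1/2)*46 = -2 + 23 = 21)
z(R, q) = 35/36 + R (z(R, q) = R - 35/(-36) = R - 35*(-1/36) = R + 35/36 = 35/36 + R)
1/z(o, 77*(-8)) = 1/(35/36 + 21) = 1/(791/36) = 36/791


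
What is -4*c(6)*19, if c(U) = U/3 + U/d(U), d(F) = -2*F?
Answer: -114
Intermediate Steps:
c(U) = -½ + U/3 (c(U) = U/3 + U/((-2*U)) = U*(⅓) + U*(-1/(2*U)) = U/3 - ½ = -½ + U/3)
-4*c(6)*19 = -4*(-½ + (⅓)*6)*19 = -4*(-½ + 2)*19 = -4*3/2*19 = -6*19 = -114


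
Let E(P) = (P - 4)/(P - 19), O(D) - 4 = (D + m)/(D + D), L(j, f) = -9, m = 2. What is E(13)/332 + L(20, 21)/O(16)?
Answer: -95835/48472 ≈ -1.9771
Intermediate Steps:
O(D) = 4 + (2 + D)/(2*D) (O(D) = 4 + (D + 2)/(D + D) = 4 + (2 + D)/((2*D)) = 4 + (2 + D)*(1/(2*D)) = 4 + (2 + D)/(2*D))
E(P) = (-4 + P)/(-19 + P)
E(13)/332 + L(20, 21)/O(16) = ((-4 + 13)/(-19 + 13))/332 - 9/(9/2 + 1/16) = (9/(-6))*(1/332) - 9/(9/2 + 1/16) = -1/6*9*(1/332) - 9/73/16 = -3/2*1/332 - 9*16/73 = -3/664 - 144/73 = -95835/48472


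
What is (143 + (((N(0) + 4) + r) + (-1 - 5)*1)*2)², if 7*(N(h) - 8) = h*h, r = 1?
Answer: 24649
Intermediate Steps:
N(h) = 8 + h²/7 (N(h) = 8 + (h*h)/7 = 8 + h²/7)
(143 + (((N(0) + 4) + r) + (-1 - 5)*1)*2)² = (143 + ((((8 + (⅐)*0²) + 4) + 1) + (-1 - 5)*1)*2)² = (143 + ((((8 + (⅐)*0) + 4) + 1) - 6*1)*2)² = (143 + ((((8 + 0) + 4) + 1) - 6)*2)² = (143 + (((8 + 4) + 1) - 6)*2)² = (143 + ((12 + 1) - 6)*2)² = (143 + (13 - 6)*2)² = (143 + 7*2)² = (143 + 14)² = 157² = 24649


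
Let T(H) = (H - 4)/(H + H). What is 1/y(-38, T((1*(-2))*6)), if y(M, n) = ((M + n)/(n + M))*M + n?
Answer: -3/112 ≈ -0.026786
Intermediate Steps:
T(H) = (-4 + H)/(2*H) (T(H) = (-4 + H)/((2*H)) = (-4 + H)*(1/(2*H)) = (-4 + H)/(2*H))
y(M, n) = M + n (y(M, n) = ((M + n)/(M + n))*M + n = 1*M + n = M + n)
1/y(-38, T((1*(-2))*6)) = 1/(-38 + (-4 + (1*(-2))*6)/(2*(((1*(-2))*6)))) = 1/(-38 + (-4 - 2*6)/(2*((-2*6)))) = 1/(-38 + (1/2)*(-4 - 12)/(-12)) = 1/(-38 + (1/2)*(-1/12)*(-16)) = 1/(-38 + 2/3) = 1/(-112/3) = -3/112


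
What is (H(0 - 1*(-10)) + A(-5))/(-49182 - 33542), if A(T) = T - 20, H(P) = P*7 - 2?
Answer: -43/82724 ≈ -0.00051980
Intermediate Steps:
H(P) = -2 + 7*P (H(P) = 7*P - 2 = -2 + 7*P)
A(T) = -20 + T
(H(0 - 1*(-10)) + A(-5))/(-49182 - 33542) = ((-2 + 7*(0 - 1*(-10))) + (-20 - 5))/(-49182 - 33542) = ((-2 + 7*(0 + 10)) - 25)/(-82724) = ((-2 + 7*10) - 25)*(-1/82724) = ((-2 + 70) - 25)*(-1/82724) = (68 - 25)*(-1/82724) = 43*(-1/82724) = -43/82724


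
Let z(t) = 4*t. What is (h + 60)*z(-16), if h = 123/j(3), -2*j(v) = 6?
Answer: -1216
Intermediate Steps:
j(v) = -3 (j(v) = -½*6 = -3)
h = -41 (h = 123/(-3) = 123*(-⅓) = -41)
(h + 60)*z(-16) = (-41 + 60)*(4*(-16)) = 19*(-64) = -1216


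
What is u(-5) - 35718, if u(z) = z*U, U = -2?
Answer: -35708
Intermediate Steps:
u(z) = -2*z (u(z) = z*(-2) = -2*z)
u(-5) - 35718 = -2*(-5) - 35718 = 10 - 35718 = -35708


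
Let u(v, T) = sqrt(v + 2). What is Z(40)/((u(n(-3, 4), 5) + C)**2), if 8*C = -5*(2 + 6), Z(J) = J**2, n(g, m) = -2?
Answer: 64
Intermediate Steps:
u(v, T) = sqrt(2 + v)
C = -5 (C = (-5*(2 + 6))/8 = (-5*8)/8 = (1/8)*(-40) = -5)
Z(40)/((u(n(-3, 4), 5) + C)**2) = 40**2/((sqrt(2 - 2) - 5)**2) = 1600/((sqrt(0) - 5)**2) = 1600/((0 - 5)**2) = 1600/((-5)**2) = 1600/25 = 1600*(1/25) = 64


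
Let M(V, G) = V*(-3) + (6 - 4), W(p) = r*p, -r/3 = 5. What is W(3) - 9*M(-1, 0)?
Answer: -90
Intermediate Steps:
r = -15 (r = -3*5 = -15)
W(p) = -15*p
M(V, G) = 2 - 3*V (M(V, G) = -3*V + 2 = 2 - 3*V)
W(3) - 9*M(-1, 0) = -15*3 - 9*(2 - 3*(-1)) = -45 - 9*(2 + 3) = -45 - 9*5 = -45 - 45 = -90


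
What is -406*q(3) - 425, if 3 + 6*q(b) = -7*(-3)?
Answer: -1643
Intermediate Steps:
q(b) = 3 (q(b) = -½ + (-7*(-3))/6 = -½ + (⅙)*21 = -½ + 7/2 = 3)
-406*q(3) - 425 = -406*3 - 425 = -1218 - 425 = -1643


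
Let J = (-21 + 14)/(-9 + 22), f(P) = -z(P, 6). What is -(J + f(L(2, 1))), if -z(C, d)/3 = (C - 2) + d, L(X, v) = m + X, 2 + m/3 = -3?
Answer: 358/13 ≈ 27.538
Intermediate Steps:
m = -15 (m = -6 + 3*(-3) = -6 - 9 = -15)
L(X, v) = -15 + X
z(C, d) = 6 - 3*C - 3*d (z(C, d) = -3*((C - 2) + d) = -3*((-2 + C) + d) = -3*(-2 + C + d) = 6 - 3*C - 3*d)
f(P) = 12 + 3*P (f(P) = -(6 - 3*P - 3*6) = -(6 - 3*P - 18) = -(-12 - 3*P) = 12 + 3*P)
J = -7/13 ≈ -0.53846
-(J + f(L(2, 1))) = -(-7/13 + (12 + 3*(-15 + 2))) = -(-7/13 + (12 + 3*(-13))) = -(-7/13 + (12 - 39)) = -(-7/13 - 27) = -1*(-358/13) = 358/13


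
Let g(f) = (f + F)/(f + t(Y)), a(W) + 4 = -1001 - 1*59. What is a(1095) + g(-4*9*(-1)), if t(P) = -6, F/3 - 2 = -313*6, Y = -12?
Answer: -6252/5 ≈ -1250.4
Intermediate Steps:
a(W) = -1064 (a(W) = -4 + (-1001 - 1*59) = -4 + (-1001 - 59) = -4 - 1060 = -1064)
F = -5628 (F = 6 + 3*(-313*6) = 6 + 3*(-1878) = 6 - 5634 = -5628)
g(f) = (-5628 + f)/(-6 + f) (g(f) = (f - 5628)/(f - 6) = (-5628 + f)/(-6 + f))
a(1095) + g(-4*9*(-1)) = -1064 + (-5628 - 4*9*(-1))/(-6 - 4*9*(-1)) = -1064 + (-5628 - 36*(-1))/(-6 - 36*(-1)) = -1064 + (-5628 + 36)/(-6 + 36) = -1064 - 5592/30 = -1064 + (1/30)*(-5592) = -1064 - 932/5 = -6252/5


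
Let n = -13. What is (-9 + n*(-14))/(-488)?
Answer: -173/488 ≈ -0.35451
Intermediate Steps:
(-9 + n*(-14))/(-488) = (-9 - 13*(-14))/(-488) = (-9 + 182)*(-1/488) = 173*(-1/488) = -173/488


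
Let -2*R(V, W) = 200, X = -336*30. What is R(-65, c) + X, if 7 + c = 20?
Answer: -10180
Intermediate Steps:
X = -10080
c = 13 (c = -7 + 20 = 13)
R(V, W) = -100 (R(V, W) = -1/2*200 = -100)
R(-65, c) + X = -100 - 10080 = -10180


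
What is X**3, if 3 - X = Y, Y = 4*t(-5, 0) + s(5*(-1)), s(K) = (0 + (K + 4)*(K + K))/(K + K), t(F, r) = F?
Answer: 13824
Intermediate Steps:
s(K) = 4 + K (s(K) = (0 + (4 + K)*(2*K))/((2*K)) = (0 + 2*K*(4 + K))*(1/(2*K)) = (2*K*(4 + K))*(1/(2*K)) = 4 + K)
Y = -21 (Y = 4*(-5) + (4 + 5*(-1)) = -20 + (4 - 5) = -20 - 1 = -21)
X = 24 (X = 3 - 1*(-21) = 3 + 21 = 24)
X**3 = 24**3 = 13824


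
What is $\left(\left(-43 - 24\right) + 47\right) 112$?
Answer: $-2240$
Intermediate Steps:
$\left(\left(-43 - 24\right) + 47\right) 112 = \left(-67 + 47\right) 112 = \left(-20\right) 112 = -2240$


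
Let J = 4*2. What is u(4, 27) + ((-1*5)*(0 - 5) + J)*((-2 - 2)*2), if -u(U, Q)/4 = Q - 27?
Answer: -264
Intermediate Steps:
J = 8
u(U, Q) = 108 - 4*Q (u(U, Q) = -4*(Q - 27) = -4*(-27 + Q) = 108 - 4*Q)
u(4, 27) + ((-1*5)*(0 - 5) + J)*((-2 - 2)*2) = (108 - 4*27) + ((-1*5)*(0 - 5) + 8)*((-2 - 2)*2) = (108 - 108) + (-5*(-5) + 8)*(-4*2) = 0 + (25 + 8)*(-8) = 0 + 33*(-8) = 0 - 264 = -264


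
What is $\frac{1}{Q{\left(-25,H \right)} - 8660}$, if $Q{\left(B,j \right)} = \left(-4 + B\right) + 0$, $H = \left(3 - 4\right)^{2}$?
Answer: $- \frac{1}{8689} \approx -0.00011509$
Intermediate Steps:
$H = 1$ ($H = \left(-1\right)^{2} = 1$)
$Q{\left(B,j \right)} = -4 + B$
$\frac{1}{Q{\left(-25,H \right)} - 8660} = \frac{1}{\left(-4 - 25\right) - 8660} = \frac{1}{-29 - 8660} = \frac{1}{-8689} = - \frac{1}{8689}$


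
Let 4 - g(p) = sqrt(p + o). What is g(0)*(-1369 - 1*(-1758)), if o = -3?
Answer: 1556 - 389*I*sqrt(3) ≈ 1556.0 - 673.77*I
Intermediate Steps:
g(p) = 4 - sqrt(-3 + p) (g(p) = 4 - sqrt(p - 3) = 4 - sqrt(-3 + p))
g(0)*(-1369 - 1*(-1758)) = (4 - sqrt(-3 + 0))*(-1369 - 1*(-1758)) = (4 - sqrt(-3))*(-1369 + 1758) = (4 - I*sqrt(3))*389 = 1556 - 389*I*sqrt(3)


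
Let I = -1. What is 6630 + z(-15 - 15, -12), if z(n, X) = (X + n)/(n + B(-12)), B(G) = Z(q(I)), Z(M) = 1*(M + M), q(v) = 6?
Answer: 19897/3 ≈ 6632.3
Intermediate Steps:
Z(M) = 2*M (Z(M) = 1*(2*M) = 2*M)
B(G) = 12 (B(G) = 2*6 = 12)
z(n, X) = (X + n)/(12 + n) (z(n, X) = (X + n)/(n + 12) = (X + n)/(12 + n))
6630 + z(-15 - 15, -12) = 6630 + (-12 + (-15 - 15))/(12 + (-15 - 15)) = 6630 + (-12 - 30)/(12 - 30) = 6630 - 42/(-18) = 6630 - 1/18*(-42) = 6630 + 7/3 = 19897/3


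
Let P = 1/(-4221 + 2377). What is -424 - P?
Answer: -781855/1844 ≈ -424.00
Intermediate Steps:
P = -1/1844 (P = 1/(-1844) = -1/1844 ≈ -0.00054230)
-424 - P = -424 - 1*(-1/1844) = -424 + 1/1844 = -781855/1844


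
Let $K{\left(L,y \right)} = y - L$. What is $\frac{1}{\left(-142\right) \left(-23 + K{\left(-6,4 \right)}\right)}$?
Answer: $\frac{1}{1846} \approx 0.00054171$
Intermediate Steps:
$\frac{1}{\left(-142\right) \left(-23 + K{\left(-6,4 \right)}\right)} = \frac{1}{\left(-142\right) \left(-23 + \left(4 - -6\right)\right)} = \frac{1}{\left(-142\right) \left(-23 + \left(4 + 6\right)\right)} = \frac{1}{\left(-142\right) \left(-23 + 10\right)} = \frac{1}{\left(-142\right) \left(-13\right)} = \frac{1}{1846}$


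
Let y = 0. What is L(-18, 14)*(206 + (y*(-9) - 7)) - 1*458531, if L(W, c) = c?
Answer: -455745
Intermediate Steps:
L(-18, 14)*(206 + (y*(-9) - 7)) - 1*458531 = 14*(206 + (0*(-9) - 7)) - 1*458531 = 14*(206 + (0 - 7)) - 458531 = 14*(206 - 7) - 458531 = 14*199 - 458531 = 2786 - 458531 = -455745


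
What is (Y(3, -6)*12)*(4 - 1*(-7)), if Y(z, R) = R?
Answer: -792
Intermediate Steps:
(Y(3, -6)*12)*(4 - 1*(-7)) = (-6*12)*(4 - 1*(-7)) = -72*(4 + 7) = -72*11 = -792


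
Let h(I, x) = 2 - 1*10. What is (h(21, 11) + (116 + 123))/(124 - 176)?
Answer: -231/52 ≈ -4.4423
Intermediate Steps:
h(I, x) = -8 (h(I, x) = 2 - 10 = -8)
(h(21, 11) + (116 + 123))/(124 - 176) = (-8 + (116 + 123))/(124 - 176) = (-8 + 239)/(-52) = 231*(-1/52) = -231/52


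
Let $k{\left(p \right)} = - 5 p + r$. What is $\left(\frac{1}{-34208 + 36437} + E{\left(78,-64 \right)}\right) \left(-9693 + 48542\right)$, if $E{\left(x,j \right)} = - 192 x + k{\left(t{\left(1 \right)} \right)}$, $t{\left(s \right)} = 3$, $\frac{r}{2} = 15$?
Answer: $- \frac{1295539093732}{2229} \approx -5.8122 \cdot 10^{8}$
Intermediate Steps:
$r = 30$ ($r = 2 \cdot 15 = 30$)
$k{\left(p \right)} = 30 - 5 p$ ($k{\left(p \right)} = - 5 p + 30 = 30 - 5 p$)
$E{\left(x,j \right)} = 15 - 192 x$ ($E{\left(x,j \right)} = - 192 x + \left(30 - 15\right) = - 192 x + 15 = 15 - 192 x$)
$\left(\frac{1}{-34208 + 36437} + E{\left(78,-64 \right)}\right) \left(-9693 + 48542\right) = \left(\frac{1}{-34208 + 36437} + \left(15 - 14976\right)\right) \left(-9693 + 48542\right) = \left(\frac{1}{2229} + \left(15 - 14976\right)\right) 38849 = \left(\frac{1}{2229} - 14961\right) 38849 = \left(- \frac{33348068}{2229}\right) 38849 = - \frac{1295539093732}{2229}$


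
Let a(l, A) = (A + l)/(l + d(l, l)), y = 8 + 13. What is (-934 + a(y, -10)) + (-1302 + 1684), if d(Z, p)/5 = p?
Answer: -69541/126 ≈ -551.91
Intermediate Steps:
d(Z, p) = 5*p
y = 21
a(l, A) = (A + l)/(6*l) (a(l, A) = (A + l)/(l + 5*l) = (A + l)/((6*l)) = (A + l)*(1/(6*l)) = (A + l)/(6*l))
(-934 + a(y, -10)) + (-1302 + 1684) = (-934 + (⅙)*(-10 + 21)/21) + (-1302 + 1684) = (-934 + (⅙)*(1/21)*11) + 382 = (-934 + 11/126) + 382 = -117673/126 + 382 = -69541/126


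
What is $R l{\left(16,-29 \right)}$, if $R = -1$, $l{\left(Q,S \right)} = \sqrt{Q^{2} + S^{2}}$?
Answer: $- \sqrt{1097} \approx -33.121$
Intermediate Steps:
$R l{\left(16,-29 \right)} = - \sqrt{16^{2} + \left(-29\right)^{2}} = - \sqrt{256 + 841} = - \sqrt{1097}$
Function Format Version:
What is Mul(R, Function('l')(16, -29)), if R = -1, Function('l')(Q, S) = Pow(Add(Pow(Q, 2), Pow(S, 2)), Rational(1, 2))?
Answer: Mul(-1, Pow(1097, Rational(1, 2))) ≈ -33.121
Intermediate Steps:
Mul(R, Function('l')(16, -29)) = Mul(-1, Pow(Add(Pow(16, 2), Pow(-29, 2)), Rational(1, 2))) = Mul(-1, Pow(Add(256, 841), Rational(1, 2))) = Mul(-1, Pow(1097, Rational(1, 2)))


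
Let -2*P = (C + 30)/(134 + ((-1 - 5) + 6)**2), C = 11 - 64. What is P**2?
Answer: 529/71824 ≈ 0.0073652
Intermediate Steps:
C = -53
P = 23/268 (P = -(-53 + 30)/(2*(134 + ((-1 - 5) + 6)**2)) = -(-23)/(2*(134 + (-6 + 6)**2)) = -(-23)/(2*(134 + 0**2)) = -(-23)/(2*(134 + 0)) = -(-23)/(2*134) = -1/2*(-23/134) = 23/268 ≈ 0.085821)
P**2 = (23/268)**2 = 529/71824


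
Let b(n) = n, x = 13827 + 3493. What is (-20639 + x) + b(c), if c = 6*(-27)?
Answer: -3481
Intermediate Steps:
x = 17320
c = -162
(-20639 + x) + b(c) = (-20639 + 17320) - 162 = -3319 - 162 = -3481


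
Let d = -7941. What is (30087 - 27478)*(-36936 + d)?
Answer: -117084093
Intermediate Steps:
(30087 - 27478)*(-36936 + d) = (30087 - 27478)*(-36936 - 7941) = 2609*(-44877) = -117084093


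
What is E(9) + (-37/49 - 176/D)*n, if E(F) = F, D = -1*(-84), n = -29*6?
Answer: 24743/49 ≈ 504.96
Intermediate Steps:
n = -174
D = 84
E(9) + (-37/49 - 176/D)*n = 9 + (-37/49 - 176/84)*(-174) = 9 + (-37*1/49 - 176*1/84)*(-174) = 9 + (-37/49 - 44/21)*(-174) = 9 - 419/147*(-174) = 9 + 24302/49 = 24743/49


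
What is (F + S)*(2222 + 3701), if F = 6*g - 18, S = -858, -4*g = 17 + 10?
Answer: -10856859/2 ≈ -5.4284e+6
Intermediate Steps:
g = -27/4 (g = -(17 + 10)/4 = -1/4*27 = -27/4 ≈ -6.7500)
F = -117/2 (F = 6*(-27/4) - 18 = -81/2 - 18 = -117/2 ≈ -58.500)
(F + S)*(2222 + 3701) = (-117/2 - 858)*(2222 + 3701) = -1833/2*5923 = -10856859/2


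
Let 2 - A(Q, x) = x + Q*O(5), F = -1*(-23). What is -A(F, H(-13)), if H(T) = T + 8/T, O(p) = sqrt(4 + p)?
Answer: 694/13 ≈ 53.385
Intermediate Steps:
F = 23
A(Q, x) = 2 - x - 3*Q (A(Q, x) = 2 - (x + Q*sqrt(4 + 5)) = 2 - (x + Q*sqrt(9)) = 2 - (x + Q*3) = 2 - (x + 3*Q) = 2 + (-x - 3*Q) = 2 - x - 3*Q)
-A(F, H(-13)) = -(2 - (-13 + 8/(-13)) - 3*23) = -(2 - (-13 + 8*(-1/13)) - 69) = -(2 - (-13 - 8/13) - 69) = -(2 - 1*(-177/13) - 69) = -(2 + 177/13 - 69) = -1*(-694/13) = 694/13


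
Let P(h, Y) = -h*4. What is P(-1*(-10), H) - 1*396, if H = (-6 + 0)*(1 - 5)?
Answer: -436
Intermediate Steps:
H = 24 (H = -6*(-4) = 24)
P(h, Y) = -4*h
P(-1*(-10), H) - 1*396 = -(-4)*(-10) - 1*396 = -4*10 - 396 = -40 - 396 = -436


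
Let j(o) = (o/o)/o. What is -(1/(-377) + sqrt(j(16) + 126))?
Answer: 1/377 - sqrt(2017)/4 ≈ -11.225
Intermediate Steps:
j(o) = 1/o
-(1/(-377) + sqrt(j(16) + 126)) = -(1/(-377) + sqrt(1/16 + 126)) = -(-1/377 + sqrt(1/16 + 126)) = -(-1/377 + sqrt(2017/16)) = -(-1/377 + sqrt(2017)/4) = 1/377 - sqrt(2017)/4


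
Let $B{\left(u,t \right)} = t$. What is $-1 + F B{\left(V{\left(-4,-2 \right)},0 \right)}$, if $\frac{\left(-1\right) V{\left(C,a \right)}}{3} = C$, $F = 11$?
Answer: $-1$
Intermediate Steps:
$V{\left(C,a \right)} = - 3 C$
$-1 + F B{\left(V{\left(-4,-2 \right)},0 \right)} = -1 + 11 \cdot 0 = -1 + 0 = -1$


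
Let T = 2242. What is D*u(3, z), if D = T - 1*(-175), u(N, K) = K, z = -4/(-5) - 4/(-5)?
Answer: 19336/5 ≈ 3867.2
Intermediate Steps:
z = 8/5 (z = -4*(-⅕) - 4*(-⅕) = ⅘ + ⅘ = 8/5 ≈ 1.6000)
D = 2417 (D = 2242 - 1*(-175) = 2242 + 175 = 2417)
D*u(3, z) = 2417*(8/5) = 19336/5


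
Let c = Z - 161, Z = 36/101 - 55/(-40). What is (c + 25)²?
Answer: 11769863121/652864 ≈ 18028.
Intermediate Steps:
Z = 1399/808 (Z = 36*(1/101) - 55*(-1/40) = 36/101 + 11/8 = 1399/808 ≈ 1.7314)
c = -128689/808 (c = 1399/808 - 161 = -128689/808 ≈ -159.27)
(c + 25)² = (-128689/808 + 25)² = (-108489/808)² = 11769863121/652864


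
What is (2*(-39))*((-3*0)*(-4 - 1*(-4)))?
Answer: 0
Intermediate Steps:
(2*(-39))*((-3*0)*(-4 - 1*(-4))) = -0*(-4 + 4) = -0*0 = -78*0 = 0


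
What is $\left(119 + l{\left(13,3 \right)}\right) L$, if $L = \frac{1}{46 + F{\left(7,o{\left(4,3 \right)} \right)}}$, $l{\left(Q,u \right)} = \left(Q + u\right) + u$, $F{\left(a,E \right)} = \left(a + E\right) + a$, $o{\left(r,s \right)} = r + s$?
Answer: $\frac{138}{67} \approx 2.0597$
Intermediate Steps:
$F{\left(a,E \right)} = E + 2 a$ ($F{\left(a,E \right)} = \left(E + a\right) + a = E + 2 a$)
$l{\left(Q,u \right)} = Q + 2 u$
$L = \frac{1}{67}$ ($L = \frac{1}{46 + \left(\left(4 + 3\right) + 2 \cdot 7\right)} = \frac{1}{46 + \left(7 + 14\right)} = \frac{1}{46 + 21} = \frac{1}{67} \approx 0.014925$)
$\left(119 + l{\left(13,3 \right)}\right) L = \left(119 + \left(13 + 2 \cdot 3\right)\right) \frac{1}{67} = \left(119 + \left(13 + 6\right)\right) \frac{1}{67} = \left(119 + 19\right) \frac{1}{67} = 138 \cdot \frac{1}{67} = \frac{138}{67}$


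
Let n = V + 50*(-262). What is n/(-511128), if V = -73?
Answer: 4391/170376 ≈ 0.025772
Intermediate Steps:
n = -13173 (n = -73 + 50*(-262) = -73 - 13100 = -13173)
n/(-511128) = -13173/(-511128) = -13173*(-1/511128) = 4391/170376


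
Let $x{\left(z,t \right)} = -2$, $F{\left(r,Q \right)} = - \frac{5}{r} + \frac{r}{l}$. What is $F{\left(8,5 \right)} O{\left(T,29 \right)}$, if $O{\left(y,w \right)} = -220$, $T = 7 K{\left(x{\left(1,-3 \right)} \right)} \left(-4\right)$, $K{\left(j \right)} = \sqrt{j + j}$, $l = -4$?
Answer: $\frac{1155}{2} \approx 577.5$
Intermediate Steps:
$F{\left(r,Q \right)} = - \frac{5}{r} - \frac{r}{4}$ ($F{\left(r,Q \right)} = - \frac{5}{r} + \frac{r}{-4} = - \frac{5}{r} + r \left(- \frac{1}{4}\right) = - \frac{5}{r} - \frac{r}{4}$)
$K{\left(j \right)} = \sqrt{2} \sqrt{j}$ ($K{\left(j \right)} = \sqrt{2 j} = \sqrt{2} \sqrt{j}$)
$T = - 56 i$ ($T = 7 \sqrt{2} \sqrt{-2} \left(-4\right) = 7 \sqrt{2} i \sqrt{2} \left(-4\right) = 7 \cdot 2 i \left(-4\right) = 14 i \left(-4\right) = - 56 i \approx - 56.0 i$)
$F{\left(8,5 \right)} O{\left(T,29 \right)} = \left(- \frac{5}{8} - 2\right) \left(-220\right) = \left(- \frac{21}{8}\right) \left(-220\right) = \frac{1155}{2}$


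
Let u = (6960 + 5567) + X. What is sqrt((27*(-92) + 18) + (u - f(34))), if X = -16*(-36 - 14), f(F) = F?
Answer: 3*sqrt(1203) ≈ 104.05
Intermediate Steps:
X = 800 (X = -16*(-50) = 800)
u = 13327 (u = (6960 + 5567) + 800 = 12527 + 800 = 13327)
sqrt((27*(-92) + 18) + (u - f(34))) = sqrt((27*(-92) + 18) + (13327 - 1*34)) = sqrt((-2484 + 18) + (13327 - 34)) = sqrt(-2466 + 13293) = sqrt(10827) = 3*sqrt(1203)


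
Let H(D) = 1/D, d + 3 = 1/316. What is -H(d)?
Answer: 316/947 ≈ 0.33369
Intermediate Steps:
d = -947/316 (d = -3 + 1/316 = -947/316 ≈ -2.9968)
-H(d) = -1/(-947/316) = -1*(-316/947) = 316/947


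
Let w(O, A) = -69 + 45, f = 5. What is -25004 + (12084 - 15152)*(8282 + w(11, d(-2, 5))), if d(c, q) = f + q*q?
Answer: -25360548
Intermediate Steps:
d(c, q) = 5 + q² (d(c, q) = 5 + q*q = 5 + q²)
w(O, A) = -24
-25004 + (12084 - 15152)*(8282 + w(11, d(-2, 5))) = -25004 + (12084 - 15152)*(8282 - 24) = -25004 - 3068*8258 = -25004 - 25335544 = -25360548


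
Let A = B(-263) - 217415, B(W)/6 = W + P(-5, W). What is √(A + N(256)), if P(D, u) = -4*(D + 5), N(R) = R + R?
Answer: I*√218481 ≈ 467.42*I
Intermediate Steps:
N(R) = 2*R
P(D, u) = -20 - 4*D (P(D, u) = -4*(5 + D) = -20 - 4*D)
B(W) = 6*W (B(W) = 6*(W + (-20 - 4*(-5))) = 6*(W + (-20 + 20)) = 6*(W + 0) = 6*W)
A = -218993 (A = 6*(-263) - 217415 = -1578 - 217415 = -218993)
√(A + N(256)) = √(-218993 + 2*256) = √(-218993 + 512) = √(-218481) = I*√218481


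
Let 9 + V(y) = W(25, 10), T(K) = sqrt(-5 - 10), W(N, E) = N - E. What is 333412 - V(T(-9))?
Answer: 333406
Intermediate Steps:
T(K) = I*sqrt(15) (T(K) = sqrt(-15) = I*sqrt(15))
V(y) = 6 (V(y) = -9 + (25 - 1*10) = -9 + (25 - 10) = -9 + 15 = 6)
333412 - V(T(-9)) = 333412 - 1*6 = 333412 - 6 = 333406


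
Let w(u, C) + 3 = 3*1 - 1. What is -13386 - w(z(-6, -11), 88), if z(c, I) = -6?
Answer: -13385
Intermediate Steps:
w(u, C) = -1 (w(u, C) = -3 + (3*1 - 1) = -3 + (3 - 1) = -3 + 2 = -1)
-13386 - w(z(-6, -11), 88) = -13386 - 1*(-1) = -13386 + 1 = -13385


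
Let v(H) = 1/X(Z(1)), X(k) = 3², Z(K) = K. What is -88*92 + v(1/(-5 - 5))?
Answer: -72863/9 ≈ -8095.9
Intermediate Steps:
X(k) = 9
v(H) = ⅑ (v(H) = 1/9 = ⅑)
-88*92 + v(1/(-5 - 5)) = -88*92 + ⅑ = -8096 + ⅑ = -72863/9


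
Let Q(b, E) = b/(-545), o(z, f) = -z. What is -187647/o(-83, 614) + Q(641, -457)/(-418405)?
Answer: -42789281400872/18926550175 ≈ -2260.8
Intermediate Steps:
Q(b, E) = -b/545 (Q(b, E) = b*(-1/545) = -b/545)
-187647/o(-83, 614) + Q(641, -457)/(-418405) = -187647/((-1*(-83))) - 1/545*641/(-418405) = -187647/83 - 641/545*(-1/418405) = -187647*1/83 + 641/228030725 = -187647/83 + 641/228030725 = -42789281400872/18926550175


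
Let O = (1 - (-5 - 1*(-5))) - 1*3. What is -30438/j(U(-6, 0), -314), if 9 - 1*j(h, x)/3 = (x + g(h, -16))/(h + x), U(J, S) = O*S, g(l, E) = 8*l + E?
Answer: -265487/208 ≈ -1276.4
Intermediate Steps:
g(l, E) = E + 8*l
O = -2 (O = (1 - (-5 + 5)) - 3 = (1 - 1*0) - 3 = (1 + 0) - 3 = 1 - 3 = -2)
U(J, S) = -2*S
j(h, x) = 27 - 3*(-16 + x + 8*h)/(h + x) (j(h, x) = 27 - 3*(x + (-16 + 8*h))/(h + x) = 27 - 3*(-16 + x + 8*h)/(h + x))
-30438/j(U(-6, 0), -314) = -30438*(-2*0 - 314)/(3*(16 - 2*0 + 8*(-314))) = -30438*(0 - 314)/(3*(16 + 0 - 2512)) = -30438/(3*(-2496)/(-314)) = -30438/(3*(-1/314)*(-2496)) = -30438/3744/157 = -30438*157/3744 = -265487/208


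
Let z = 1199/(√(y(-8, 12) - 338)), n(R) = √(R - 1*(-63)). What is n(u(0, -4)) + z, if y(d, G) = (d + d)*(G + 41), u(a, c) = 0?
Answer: 3*√7 - 1199*I*√1186/1186 ≈ 7.9373 - 34.816*I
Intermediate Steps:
n(R) = √(63 + R) (n(R) = √(R + 63) = √(63 + R))
y(d, G) = 2*d*(41 + G) (y(d, G) = (2*d)*(41 + G) = 2*d*(41 + G))
z = -1199*I*√1186/1186 (z = 1199/(√(2*(-8)*(41 + 12) - 338)) = 1199/(√(2*(-8)*53 - 338)) = 1199/(√(-848 - 338)) = 1199/(√(-1186)) = 1199/((I*√1186)) = 1199*(-I*√1186/1186) = -1199*I*√1186/1186 ≈ -34.816*I)
n(u(0, -4)) + z = √(63 + 0) - 1199*I*√1186/1186 = √63 - 1199*I*√1186/1186 = 3*√7 - 1199*I*√1186/1186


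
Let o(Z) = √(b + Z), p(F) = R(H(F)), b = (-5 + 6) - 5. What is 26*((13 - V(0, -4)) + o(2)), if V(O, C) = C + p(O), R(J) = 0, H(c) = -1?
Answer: 442 + 26*I*√2 ≈ 442.0 + 36.77*I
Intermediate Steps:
b = -4 (b = 1 - 5 = -4)
p(F) = 0
V(O, C) = C (V(O, C) = C + 0 = C)
o(Z) = √(-4 + Z)
26*((13 - V(0, -4)) + o(2)) = 26*((13 - 1*(-4)) + √(-4 + 2)) = 26*((13 + 4) + √(-2)) = 26*(17 + I*√2) = 442 + 26*I*√2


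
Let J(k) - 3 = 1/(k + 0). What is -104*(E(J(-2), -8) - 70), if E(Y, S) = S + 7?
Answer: 7384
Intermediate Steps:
J(k) = 3 + 1/k (J(k) = 3 + 1/(k + 0) = 3 + 1/k)
E(Y, S) = 7 + S
-104*(E(J(-2), -8) - 70) = -104*((7 - 8) - 70) = -104*(-1 - 70) = -104*(-71) = 7384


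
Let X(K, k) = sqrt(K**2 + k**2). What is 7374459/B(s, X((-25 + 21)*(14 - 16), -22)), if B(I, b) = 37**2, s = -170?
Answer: 7374459/1369 ≈ 5386.8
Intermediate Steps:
B(I, b) = 1369
7374459/B(s, X((-25 + 21)*(14 - 16), -22)) = 7374459/1369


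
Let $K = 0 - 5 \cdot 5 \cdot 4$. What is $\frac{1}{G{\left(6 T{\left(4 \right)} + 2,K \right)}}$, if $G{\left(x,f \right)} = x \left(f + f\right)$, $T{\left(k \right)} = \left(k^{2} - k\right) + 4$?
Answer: $- \frac{1}{19600} \approx -5.102 \cdot 10^{-5}$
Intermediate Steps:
$T{\left(k \right)} = 4 + k^{2} - k$
$K = -100$ ($K = 0 - 100 = -100$)
$G{\left(x,f \right)} = 2 f x$ ($G{\left(x,f \right)} = x 2 f = 2 f x$)
$\frac{1}{G{\left(6 T{\left(4 \right)} + 2,K \right)}} = \frac{1}{2 \left(-100\right) \left(6 \left(4 + 4^{2} - 4\right) + 2\right)} = \frac{1}{2 \left(-100\right) \left(6 \left(4 + 16 - 4\right) + 2\right)} = \frac{1}{2 \left(-100\right) \left(6 \cdot 16 + 2\right)} = \frac{1}{2 \left(-100\right) \left(96 + 2\right)} = \frac{1}{2 \left(-100\right) 98} = \frac{1}{-19600} = - \frac{1}{19600}$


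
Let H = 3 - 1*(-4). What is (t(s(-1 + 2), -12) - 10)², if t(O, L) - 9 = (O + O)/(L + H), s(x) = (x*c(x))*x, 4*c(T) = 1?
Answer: 121/100 ≈ 1.2100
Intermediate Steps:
H = 7 (H = 3 + 4 = 7)
c(T) = ¼ (c(T) = (¼)*1 = ¼)
s(x) = x²/4 (s(x) = (x*(¼))*x = (x/4)*x = x²/4)
t(O, L) = 9 + 2*O/(7 + L) (t(O, L) = 9 + (O + O)/(L + 7) = 9 + (2*O)/(7 + L) = 9 + 2*O/(7 + L))
(t(s(-1 + 2), -12) - 10)² = ((63 + 2*((-1 + 2)²/4) + 9*(-12))/(7 - 12) - 10)² = ((63 + 2*((¼)*1²) - 108)/(-5) - 10)² = (-(63 + 2*((¼)*1) - 108)/5 - 10)² = (-(63 + 2*(¼) - 108)/5 - 10)² = (-(63 + ½ - 108)/5 - 10)² = (-⅕*(-89/2) - 10)² = (89/10 - 10)² = (-11/10)² = 121/100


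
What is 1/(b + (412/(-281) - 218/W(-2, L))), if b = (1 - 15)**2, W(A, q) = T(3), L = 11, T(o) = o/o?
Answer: -281/6594 ≈ -0.042615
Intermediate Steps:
T(o) = 1
W(A, q) = 1
b = 196 (b = (-14)**2 = 196)
1/(b + (412/(-281) - 218/W(-2, L))) = 1/(196 + (412/(-281) - 218/1)) = 1/(196 + (412*(-1/281) - 218*1)) = 1/(196 + (-412/281 - 218)) = 1/(196 - 61670/281) = 1/(-6594/281) = -281/6594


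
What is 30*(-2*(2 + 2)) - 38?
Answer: -278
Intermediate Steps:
30*(-2*(2 + 2)) - 38 = 30*(-2*4) - 38 = 30*(-8) - 38 = -240 - 38 = -278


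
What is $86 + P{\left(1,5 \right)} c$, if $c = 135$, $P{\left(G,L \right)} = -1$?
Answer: $-49$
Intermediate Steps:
$86 + P{\left(1,5 \right)} c = 86 - 135 = -49$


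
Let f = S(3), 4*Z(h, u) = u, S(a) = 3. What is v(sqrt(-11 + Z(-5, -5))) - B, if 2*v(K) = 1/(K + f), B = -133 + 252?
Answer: -10109/85 - 7*I/85 ≈ -118.93 - 0.082353*I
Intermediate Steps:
Z(h, u) = u/4
f = 3
B = 119
v(K) = 1/(2*(3 + K)) (v(K) = 1/(2*(K + 3)) = 1/(2*(3 + K)))
v(sqrt(-11 + Z(-5, -5))) - B = 1/(2*(3 + sqrt(-11 + (1/4)*(-5)))) - 1*119 = 1/(2*(3 + sqrt(-11 - 5/4))) - 119 = 1/(2*(3 + sqrt(-49/4))) - 119 = 1/(2*(3 + 7*I/2)) - 119 = (4*(3 - 7*I/2)/85)/2 - 119 = 2*(3 - 7*I/2)/85 - 119 = -119 + 2*(3 - 7*I/2)/85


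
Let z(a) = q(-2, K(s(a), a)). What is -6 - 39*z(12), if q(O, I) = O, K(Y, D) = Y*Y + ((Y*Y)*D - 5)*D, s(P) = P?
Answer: 72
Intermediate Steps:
K(Y, D) = Y² + D*(-5 + D*Y²) (K(Y, D) = Y² + (Y²*D - 5)*D = Y² + (D*Y² - 5)*D = Y² + (-5 + D*Y²)*D = Y² + D*(-5 + D*Y²))
z(a) = -2
-6 - 39*z(12) = -6 - 39*(-2) = -6 + 78 = 72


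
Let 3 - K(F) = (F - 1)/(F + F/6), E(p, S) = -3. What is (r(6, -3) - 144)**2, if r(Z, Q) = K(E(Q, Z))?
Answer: 990025/49 ≈ 20205.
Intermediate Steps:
K(F) = 3 - 6*(-1 + F)/(7*F) (K(F) = 3 - (F - 1)/(F + F/6) = 3 - (-1 + F)/(F + F*(1/6)) = 3 - (-1 + F)/(F + F/6) = 3 - (-1 + F)/(7*F/6) = 3 - (-1 + F)*6/(7*F) = 3 - 6*(-1 + F)/(7*F))
r(Z, Q) = 13/7 (r(Z, Q) = (3/7)*(2 + 5*(-3))/(-3) = (3/7)*(-1/3)*(2 - 15) = (3/7)*(-1/3)*(-13) = 13/7)
(r(6, -3) - 144)**2 = (13/7 - 144)**2 = (-995/7)**2 = 990025/49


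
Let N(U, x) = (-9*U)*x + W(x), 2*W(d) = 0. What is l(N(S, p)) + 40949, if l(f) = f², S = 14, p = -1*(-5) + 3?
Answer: 1057013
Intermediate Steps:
W(d) = 0 (W(d) = (½)*0 = 0)
p = 8 (p = 5 + 3 = 8)
N(U, x) = -9*U*x (N(U, x) = (-9*U)*x + 0 = -9*U*x + 0 = -9*U*x)
l(N(S, p)) + 40949 = (-9*14*8)² + 40949 = (-1008)² + 40949 = 1016064 + 40949 = 1057013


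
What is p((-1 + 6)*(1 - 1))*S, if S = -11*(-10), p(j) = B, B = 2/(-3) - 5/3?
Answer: -770/3 ≈ -256.67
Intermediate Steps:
B = -7/3 (B = 2*(-⅓) - 5*⅓ = -⅔ - 5/3 = -7/3 ≈ -2.3333)
p(j) = -7/3
S = 110
p((-1 + 6)*(1 - 1))*S = -7/3*110 = -770/3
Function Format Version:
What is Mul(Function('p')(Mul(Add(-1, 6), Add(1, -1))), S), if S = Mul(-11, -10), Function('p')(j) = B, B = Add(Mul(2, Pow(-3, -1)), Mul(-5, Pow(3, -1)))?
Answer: Rational(-770, 3) ≈ -256.67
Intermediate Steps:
B = Rational(-7, 3) (B = Add(Mul(2, Rational(-1, 3)), Mul(-5, Rational(1, 3))) = Add(Rational(-2, 3), Rational(-5, 3)) = Rational(-7, 3) ≈ -2.3333)
Function('p')(j) = Rational(-7, 3)
S = 110
Mul(Function('p')(Mul(Add(-1, 6), Add(1, -1))), S) = Mul(Rational(-7, 3), 110) = Rational(-770, 3)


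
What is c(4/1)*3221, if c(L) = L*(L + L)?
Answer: 103072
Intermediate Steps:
c(L) = 2*L**2 (c(L) = L*(2*L) = 2*L**2)
c(4/1)*3221 = (2*(4/1)**2)*3221 = (2*(4*1)**2)*3221 = (2*4**2)*3221 = (2*16)*3221 = 32*3221 = 103072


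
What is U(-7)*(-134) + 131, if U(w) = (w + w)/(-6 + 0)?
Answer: -545/3 ≈ -181.67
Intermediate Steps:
U(w) = -w/3 (U(w) = (2*w)/(-6) = (2*w)*(-⅙) = -w/3)
U(-7)*(-134) + 131 = -⅓*(-7)*(-134) + 131 = (7/3)*(-134) + 131 = -938/3 + 131 = -545/3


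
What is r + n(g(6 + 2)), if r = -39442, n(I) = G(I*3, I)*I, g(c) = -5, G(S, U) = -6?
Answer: -39412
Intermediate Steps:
n(I) = -6*I
r + n(g(6 + 2)) = -39442 - 6*(-5) = -39442 + 30 = -39412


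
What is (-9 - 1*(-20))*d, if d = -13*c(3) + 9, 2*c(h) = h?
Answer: -231/2 ≈ -115.50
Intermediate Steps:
c(h) = h/2
d = -21/2 (d = -13*3/2 + 9 = -39/2 + 9 = -21/2 ≈ -10.500)
(-9 - 1*(-20))*d = (-9 - 1*(-20))*(-21/2) = (-9 + 20)*(-21/2) = 11*(-21/2) = -231/2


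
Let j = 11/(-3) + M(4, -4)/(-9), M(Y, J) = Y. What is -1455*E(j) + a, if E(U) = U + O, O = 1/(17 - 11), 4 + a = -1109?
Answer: 27757/6 ≈ 4626.2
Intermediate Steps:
a = -1113 (a = -4 - 1109 = -1113)
j = -37/9 (j = 11/(-3) + 4/(-9) = 11*(-⅓) + 4*(-⅑) = -11/3 - 4/9 = -37/9 ≈ -4.1111)
O = ⅙ (O = 1/6 = ⅙ ≈ 0.16667)
E(U) = ⅙ + U (E(U) = U + ⅙ = ⅙ + U)
-1455*E(j) + a = -1455*(⅙ - 37/9) - 1113 = -1455*(-71/18) - 1113 = 34435/6 - 1113 = 27757/6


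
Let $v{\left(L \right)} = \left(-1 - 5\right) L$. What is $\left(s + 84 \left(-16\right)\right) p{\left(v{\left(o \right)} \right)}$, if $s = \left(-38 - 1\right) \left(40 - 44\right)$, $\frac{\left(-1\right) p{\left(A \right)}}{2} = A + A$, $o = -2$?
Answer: $57024$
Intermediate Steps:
$v{\left(L \right)} = - 6 L$
$p{\left(A \right)} = - 4 A$ ($p{\left(A \right)} = - 2 \left(A + A\right) = - 2 \cdot 2 A = - 4 A$)
$s = 156$ ($s = \left(-39\right) \left(-4\right) = 156$)
$\left(s + 84 \left(-16\right)\right) p{\left(v{\left(o \right)} \right)} = \left(156 + 84 \left(-16\right)\right) \left(- 4 \left(\left(-6\right) \left(-2\right)\right)\right) = \left(156 - 1344\right) \left(\left(-4\right) 12\right) = \left(-1188\right) \left(-48\right) = 57024$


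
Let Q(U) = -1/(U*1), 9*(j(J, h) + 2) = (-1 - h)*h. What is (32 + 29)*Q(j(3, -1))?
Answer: 61/2 ≈ 30.500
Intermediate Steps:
j(J, h) = -2 + h*(-1 - h)/9 (j(J, h) = -2 + ((-1 - h)*h)/9 = -2 + (h*(-1 - h))/9 = -2 + h*(-1 - h)/9)
Q(U) = -1/U
(32 + 29)*Q(j(3, -1)) = (32 + 29)*(-1/(-2 - ⅑*(-1) - ⅑*(-1)²)) = 61*(-1/(-2 + ⅑ - ⅑*1)) = 61*(-1/(-2 + ⅑ - ⅑)) = 61*(-1/(-2)) = 61*(-1*(-½)) = 61*(½) = 61/2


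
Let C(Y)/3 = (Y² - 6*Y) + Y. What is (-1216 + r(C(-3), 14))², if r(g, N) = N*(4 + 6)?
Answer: 1157776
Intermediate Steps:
C(Y) = -15*Y + 3*Y² (C(Y) = 3*((Y² - 6*Y) + Y) = 3*(Y² - 5*Y) = -15*Y + 3*Y²)
r(g, N) = 10*N (r(g, N) = N*10 = 10*N)
(-1216 + r(C(-3), 14))² = (-1216 + 10*14)² = (-1216 + 140)² = (-1076)² = 1157776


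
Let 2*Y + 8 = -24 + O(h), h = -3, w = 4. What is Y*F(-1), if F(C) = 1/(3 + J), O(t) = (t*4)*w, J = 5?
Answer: -5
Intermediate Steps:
O(t) = 16*t (O(t) = (t*4)*4 = (4*t)*4 = 16*t)
Y = -40 (Y = -4 + (-24 + 16*(-3))/2 = -4 + (-24 - 48)/2 = -4 + (½)*(-72) = -4 - 36 = -40)
F(C) = ⅛ (F(C) = 1/(3 + 5) = 1/8 = ⅛)
Y*F(-1) = -40*⅛ = -5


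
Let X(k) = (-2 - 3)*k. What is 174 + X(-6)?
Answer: 204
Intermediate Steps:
X(k) = -5*k
174 + X(-6) = 174 - 5*(-6) = 174 + 30 = 204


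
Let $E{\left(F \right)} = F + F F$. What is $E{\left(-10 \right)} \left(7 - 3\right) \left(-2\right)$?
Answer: $-720$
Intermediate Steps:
$E{\left(F \right)} = F + F^{2}$
$E{\left(-10 \right)} \left(7 - 3\right) \left(-2\right) = - 10 \left(1 - 10\right) \left(7 - 3\right) \left(-2\right) = \left(-10\right) \left(-9\right) 4 \left(-2\right) = 90 \left(-8\right) = -720$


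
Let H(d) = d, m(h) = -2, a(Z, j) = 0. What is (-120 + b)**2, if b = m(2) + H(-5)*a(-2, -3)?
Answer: 14884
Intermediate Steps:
b = -2 (b = -2 - 5*0 = -2 + 0 = -2)
(-120 + b)**2 = (-120 - 2)**2 = (-122)**2 = 14884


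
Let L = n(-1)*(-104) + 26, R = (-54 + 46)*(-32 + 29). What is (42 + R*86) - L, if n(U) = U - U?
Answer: 2080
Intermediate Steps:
R = 24 (R = -8*(-3) = 24)
n(U) = 0
L = 26 (L = 0*(-104) + 26 = 0 + 26 = 26)
(42 + R*86) - L = (42 + 24*86) - 1*26 = (42 + 2064) - 26 = 2106 - 26 = 2080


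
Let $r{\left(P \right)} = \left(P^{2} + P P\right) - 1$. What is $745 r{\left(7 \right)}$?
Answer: $72265$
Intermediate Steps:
$r{\left(P \right)} = -1 + 2 P^{2}$ ($r{\left(P \right)} = \left(P^{2} + P^{2}\right) - 1 = 2 P^{2} - 1 = -1 + 2 P^{2}$)
$745 r{\left(7 \right)} = 745 \left(-1 + 2 \cdot 7^{2}\right) = 745 \left(-1 + 2 \cdot 49\right) = 745 \left(-1 + 98\right) = 745 \cdot 97 = 72265$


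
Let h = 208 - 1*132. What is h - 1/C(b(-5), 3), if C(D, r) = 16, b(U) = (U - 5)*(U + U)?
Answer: 1215/16 ≈ 75.938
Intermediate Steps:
b(U) = 2*U*(-5 + U) (b(U) = (-5 + U)*(2*U) = 2*U*(-5 + U))
h = 76 (h = 208 - 132 = 76)
h - 1/C(b(-5), 3) = 76 - 1/16 = 1215/16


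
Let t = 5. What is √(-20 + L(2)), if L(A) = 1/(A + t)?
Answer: I*√973/7 ≈ 4.4561*I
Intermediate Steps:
L(A) = 1/(5 + A) (L(A) = 1/(A + 5) = 1/(5 + A))
√(-20 + L(2)) = √(-20 + 1/(5 + 2)) = √(-20 + 1/7) = √(-20 + ⅐) = √(-139/7) = I*√973/7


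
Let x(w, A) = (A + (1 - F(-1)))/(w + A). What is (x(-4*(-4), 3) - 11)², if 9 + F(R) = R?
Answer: 38025/361 ≈ 105.33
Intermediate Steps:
F(R) = -9 + R
x(w, A) = (11 + A)/(A + w) (x(w, A) = (A + (1 - (-9 - 1)))/(w + A) = (A + (1 - 1*(-10)))/(A + w) = (A + (1 + 10))/(A + w) = (A + 11)/(A + w) = (11 + A)/(A + w))
(x(-4*(-4), 3) - 11)² = ((11 + 3)/(3 - 4*(-4)) - 11)² = (14/(3 + 16) - 11)² = (14/19 - 11)² = (-195/19)² = 38025/361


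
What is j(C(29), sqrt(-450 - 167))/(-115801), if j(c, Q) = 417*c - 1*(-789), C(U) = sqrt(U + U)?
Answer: -789/115801 - 417*sqrt(58)/115801 ≈ -0.034238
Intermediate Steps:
C(U) = sqrt(2)*sqrt(U) (C(U) = sqrt(2*U) = sqrt(2)*sqrt(U))
j(c, Q) = 789 + 417*c (j(c, Q) = 417*c + 789 = 789 + 417*c)
j(C(29), sqrt(-450 - 167))/(-115801) = (789 + 417*(sqrt(2)*sqrt(29)))/(-115801) = (789 + 417*sqrt(58))*(-1/115801) = -789/115801 - 417*sqrt(58)/115801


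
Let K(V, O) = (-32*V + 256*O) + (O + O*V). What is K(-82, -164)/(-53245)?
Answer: 26076/53245 ≈ 0.48974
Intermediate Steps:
K(V, O) = -32*V + 257*O + O*V
K(-82, -164)/(-53245) = (-32*(-82) + 257*(-164) - 164*(-82))/(-53245) = (2624 - 42148 + 13448)*(-1/53245) = -26076*(-1/53245) = 26076/53245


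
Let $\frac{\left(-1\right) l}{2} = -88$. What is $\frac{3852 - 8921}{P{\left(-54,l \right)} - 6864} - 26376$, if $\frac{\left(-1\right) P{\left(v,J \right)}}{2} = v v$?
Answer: $- \frac{334864627}{12696} \approx -26376.0$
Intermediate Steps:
$l = 176$ ($l = \left(-2\right) \left(-88\right) = 176$)
$P{\left(v,J \right)} = - 2 v^{2}$ ($P{\left(v,J \right)} = - 2 v v = - 2 v^{2}$)
$\frac{3852 - 8921}{P{\left(-54,l \right)} - 6864} - 26376 = \frac{3852 - 8921}{- 2 \left(-54\right)^{2} - 6864} - 26376 = - \frac{5069}{\left(-2\right) 2916 - 6864} - 26376 = - \frac{5069}{-5832 - 6864} - 26376 = - \frac{5069}{-12696} - 26376 = \left(-5069\right) \left(- \frac{1}{12696}\right) - 26376 = \frac{5069}{12696} - 26376 = - \frac{334864627}{12696}$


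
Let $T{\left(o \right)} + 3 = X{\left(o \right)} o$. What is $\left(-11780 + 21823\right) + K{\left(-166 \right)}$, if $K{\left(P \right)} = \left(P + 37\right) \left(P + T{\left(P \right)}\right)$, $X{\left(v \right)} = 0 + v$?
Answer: $-3522880$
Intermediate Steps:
$X{\left(v \right)} = v$
$T{\left(o \right)} = -3 + o^{2}$ ($T{\left(o \right)} = -3 + o o = -3 + o^{2}$)
$K{\left(P \right)} = \left(37 + P\right) \left(-3 + P + P^{2}\right)$ ($K{\left(P \right)} = \left(P + 37\right) \left(P + \left(-3 + P^{2}\right)\right) = \left(37 + P\right) \left(-3 + P + P^{2}\right)$)
$\left(-11780 + 21823\right) + K{\left(-166 \right)} = \left(-11780 + 21823\right) + \left(-111 + \left(-166\right)^{3} + 34 \left(-166\right) + 38 \left(-166\right)^{2}\right) = 10043 - 3532923 = -3522880$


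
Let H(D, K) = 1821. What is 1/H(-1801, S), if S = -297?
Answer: 1/1821 ≈ 0.00054915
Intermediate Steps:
1/H(-1801, S) = 1/1821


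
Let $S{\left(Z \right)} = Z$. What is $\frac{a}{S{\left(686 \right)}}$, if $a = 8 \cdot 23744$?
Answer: $\frac{13568}{49} \approx 276.9$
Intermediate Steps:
$a = 189952$
$\frac{a}{S{\left(686 \right)}} = \frac{189952}{686} = 189952 \cdot \frac{1}{686} = \frac{13568}{49}$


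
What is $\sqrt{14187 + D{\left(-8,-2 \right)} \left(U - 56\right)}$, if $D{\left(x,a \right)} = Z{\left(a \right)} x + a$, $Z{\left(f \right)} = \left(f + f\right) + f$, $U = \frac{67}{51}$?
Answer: $\frac{\sqrt{30357393}}{51} \approx 108.03$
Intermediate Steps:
$U = \frac{67}{51}$ ($U = 67 \cdot \frac{1}{51} = \frac{67}{51} \approx 1.3137$)
$Z{\left(f \right)} = 3 f$ ($Z{\left(f \right)} = 2 f + f = 3 f$)
$D{\left(x,a \right)} = a + 3 a x$ ($D{\left(x,a \right)} = 3 a x + a = a + 3 a x$)
$\sqrt{14187 + D{\left(-8,-2 \right)} \left(U - 56\right)} = \sqrt{14187 + - 2 \left(1 + 3 \left(-8\right)\right) \left(\frac{67}{51} - 56\right)} = \sqrt{14187 + - 2 \left(1 - 24\right) \left(- \frac{2789}{51}\right)} = \sqrt{14187 + \left(-2\right) \left(-23\right) \left(- \frac{2789}{51}\right)} = \sqrt{14187 + 46 \left(- \frac{2789}{51}\right)} = \sqrt{14187 - \frac{128294}{51}} = \sqrt{\frac{595243}{51}} = \frac{\sqrt{30357393}}{51}$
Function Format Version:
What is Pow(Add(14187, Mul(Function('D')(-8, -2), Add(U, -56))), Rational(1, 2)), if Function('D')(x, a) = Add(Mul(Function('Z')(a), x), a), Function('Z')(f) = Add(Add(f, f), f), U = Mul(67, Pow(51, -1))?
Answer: Mul(Rational(1, 51), Pow(30357393, Rational(1, 2))) ≈ 108.03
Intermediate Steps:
U = Rational(67, 51) (U = Mul(67, Rational(1, 51)) = Rational(67, 51) ≈ 1.3137)
Function('Z')(f) = Mul(3, f) (Function('Z')(f) = Add(Mul(2, f), f) = Mul(3, f))
Function('D')(x, a) = Add(a, Mul(3, a, x)) (Function('D')(x, a) = Add(Mul(Mul(3, a), x), a) = Add(Mul(3, a, x), a) = Add(a, Mul(3, a, x)))
Pow(Add(14187, Mul(Function('D')(-8, -2), Add(U, -56))), Rational(1, 2)) = Pow(Add(14187, Mul(Mul(-2, Add(1, Mul(3, -8))), Add(Rational(67, 51), -56))), Rational(1, 2)) = Pow(Add(14187, Mul(Mul(-2, Add(1, -24)), Rational(-2789, 51))), Rational(1, 2)) = Pow(Add(14187, Mul(Mul(-2, -23), Rational(-2789, 51))), Rational(1, 2)) = Pow(Add(14187, Mul(46, Rational(-2789, 51))), Rational(1, 2)) = Pow(Add(14187, Rational(-128294, 51)), Rational(1, 2)) = Pow(Rational(595243, 51), Rational(1, 2)) = Mul(Rational(1, 51), Pow(30357393, Rational(1, 2)))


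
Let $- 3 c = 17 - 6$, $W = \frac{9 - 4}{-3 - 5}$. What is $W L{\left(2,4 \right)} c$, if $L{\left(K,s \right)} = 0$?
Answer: $0$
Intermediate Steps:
$W = - \frac{5}{8}$ ($W = \frac{5}{-8} = 5 \left(- \frac{1}{8}\right) = - \frac{5}{8} \approx -0.625$)
$c = - \frac{11}{3}$ ($c = - \frac{17 - 6}{3} = \left(- \frac{1}{3}\right) 11 = - \frac{11}{3} \approx -3.6667$)
$W L{\left(2,4 \right)} c = \left(- \frac{5}{8}\right) 0 \left(- \frac{11}{3}\right) = 0 \left(- \frac{11}{3}\right) = 0$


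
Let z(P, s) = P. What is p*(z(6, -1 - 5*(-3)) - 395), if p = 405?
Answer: -157545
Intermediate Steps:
p*(z(6, -1 - 5*(-3)) - 395) = 405*(6 - 395) = 405*(-389) = -157545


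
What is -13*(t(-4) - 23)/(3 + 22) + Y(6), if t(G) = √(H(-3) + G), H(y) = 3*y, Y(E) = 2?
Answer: 349/25 - 13*I*√13/25 ≈ 13.96 - 1.8749*I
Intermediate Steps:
t(G) = √(-9 + G) (t(G) = √(3*(-3) + G) = √(-9 + G))
-13*(t(-4) - 23)/(3 + 22) + Y(6) = -13*(√(-9 - 4) - 23)/(3 + 22) + 2 = -13*(√(-13) - 23)/25 + 2 = -13*(I*√13 - 23)/25 + 2 = -13*(-23 + I*√13)/25 + 2 = -13*(-23/25 + I*√13/25) + 2 = (299/25 - 13*I*√13/25) + 2 = 349/25 - 13*I*√13/25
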